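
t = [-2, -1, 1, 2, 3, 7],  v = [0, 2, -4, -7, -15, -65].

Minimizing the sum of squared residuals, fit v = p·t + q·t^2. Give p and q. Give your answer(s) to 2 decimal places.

Compute the Gram sums: Σt·t = 68, Σt·t^2 = 370, Σt^2·t^2 = 2516.
Right-hand side: Σt·v = -520, Σt^2·v = -3350.
Normal equations: [[68, 370]; [370, 2516]]·[p, q]ᵀ = [-520, -3350]ᵀ.
Determinant 68·2516 − 370² = 34188.
p = ((-520)·2516 − 370·(-3350))/34188 = -155/77; q = (68·(-3350) − 370·(-520))/34188 = -2950/2849.

p = -2.01, q = -1.04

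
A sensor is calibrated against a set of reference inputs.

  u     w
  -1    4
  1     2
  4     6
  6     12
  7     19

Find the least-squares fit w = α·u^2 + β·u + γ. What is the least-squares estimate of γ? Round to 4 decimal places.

The normal equations are: 3955·α + 623·β + 103·γ = 1465;  623·α + 103·β + 17·γ = 227;  103·α + 17·β + 5·γ = 43.
Row-reducing yields α = 1724/3517, β = -4118/3517, γ = 8733/3517.

γ = 2.4831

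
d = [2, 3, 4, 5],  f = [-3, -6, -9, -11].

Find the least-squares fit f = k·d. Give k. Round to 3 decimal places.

Compute the Gram sums: Σd·d = 54.
For Xᵀf: Σd·f = -115.
XᵀX·[k]ᵀ = Xᵀf becomes [[54]]·[k]ᵀ = [-115]ᵀ.
Hence k = -115 / 54 ≈ -2.12963.

k = -2.130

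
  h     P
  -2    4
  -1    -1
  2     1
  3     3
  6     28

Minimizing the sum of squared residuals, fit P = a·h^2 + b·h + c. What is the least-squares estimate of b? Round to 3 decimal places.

b = -0.942

The normal equations are: 1410·a + 242·b + 54·c = 1054;  242·a + 54·b + 8·c = 172;  54·a + 8·b + 5·c = 35.
(Σh^2·h^2 = 1410, Σh^2·h = 242, Σh^2 = 54, Σh·h = 54, Σh = 8, Σ1 = 5, Σh^2·P = 1054, Σh·P = 172, ΣP = 35.)
Inverting the 3×3 Gram matrix, [a, b, c]ᵀ = [3063/3079, -2899/3079, -6889/3079]ᵀ.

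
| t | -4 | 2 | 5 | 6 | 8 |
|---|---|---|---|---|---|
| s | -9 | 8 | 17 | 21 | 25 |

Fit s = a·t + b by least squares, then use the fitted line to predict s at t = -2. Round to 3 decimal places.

ŝ = -3.218

With design matrix M, MᵀM = [[145, 17]; [17, 5]] and Mᵀs = [463, 62]ᵀ.
Eliminating b: 5·(row 1) − 17·(row 2) gives 436·a = 5·463 − 17·62 = 1261, so a = 1261/436.
Then b = (62 − 17·(1261/436))/5 = 1119/436.
At t = -2: ŝ = (1261/436)·(-2) + (1119/436)·(1) = -1403/436.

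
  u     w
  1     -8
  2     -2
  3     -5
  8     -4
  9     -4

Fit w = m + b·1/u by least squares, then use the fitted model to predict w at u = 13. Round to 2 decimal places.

From the data, Σ1 = 5, Σ1/u = 149/72, Σ1/u·1/u = 7201/5184.
Moment sums: Σw = -23, Σ1/u·w = -209/18.
Normal equations: [[5, 149/72]; [149/72, 7201/5184]]·[m, b]ᵀ = [-23, -209/18]ᵀ.
Eliminating b: (7201/5184)·(row 1) − (149/72)·(row 2) gives (3451/1296)·m = (7201/5184)·(-23) − (149/72)·(-209/18) = -41059/5184, so m = -41059/13804.
Then b = ((-209/18) − (149/72)·(-41059/13804))/(7201/5184) = -13554/3451.
At u = 13: ŵ = (-41059/13804)·(1) + (-13554/3451)·(1/13) = -587983/179452.

ŵ = -3.28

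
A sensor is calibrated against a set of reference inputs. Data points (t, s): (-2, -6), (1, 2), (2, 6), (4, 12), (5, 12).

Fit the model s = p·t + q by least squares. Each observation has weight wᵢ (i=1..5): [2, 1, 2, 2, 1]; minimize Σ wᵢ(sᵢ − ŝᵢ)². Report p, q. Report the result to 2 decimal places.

AᵀWA·[p, q]ᵀ = AᵀWs reads: 74·p + 14·q = 206;  14·p + 8·q = 38.
(Σwᵢ·t·t = 74, Σwᵢ·t = 14, Σwᵢ·1 = 8, Σwᵢ·t·s = 206, Σwᵢ·s = 38.)
Eliminating q: 8·(row 1) − 14·(row 2) gives 396·p = 8·206 − 14·38 = 1116, so p = 31/11.
Then q = (38 − 14·(31/11))/8 = -2/11.

p = 2.82, q = -0.18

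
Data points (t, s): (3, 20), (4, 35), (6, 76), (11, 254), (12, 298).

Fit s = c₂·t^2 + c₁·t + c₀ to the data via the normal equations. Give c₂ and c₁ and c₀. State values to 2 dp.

Sums needed: Σt^2·t^2 = 37010, Σt^2·t = 3366, Σt^2 = 326, Σt·t = 326, Σt = 36, Σ1 = 5.
Moment sums: Σt^2·s = 77122, Σt·s = 7026, Σs = 683.
Solving the 3×3 system (Gaussian elimination) gives c₂ = 36251/18084, c₁ = 5967/6028, c₀ = -11089/9042.

c₂ = 2.00, c₁ = 0.99, c₀ = -1.23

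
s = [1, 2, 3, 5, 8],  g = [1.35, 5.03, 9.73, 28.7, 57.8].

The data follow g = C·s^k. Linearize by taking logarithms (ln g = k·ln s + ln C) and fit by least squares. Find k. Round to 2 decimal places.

With ln gᵢ as the transformed response and ln sᵢ as the regressor:
Over the data: Σln s = 5.4806, Σ(ln s)² = 8.6018, Σln g = 11.6046, Σln s·ln g = 17.4583.
Normal system: [[8.6018, 5.4806]; [5.4806, 5]]·[k, ln C]ᵀ = [17.4583, 11.6046]ᵀ.
Δ = 8.6018·5 − (5.4806)² = 12.9714; k = (17.4583·5 − 5.4806·11.6046)/12.9714 = 1.82637, ln C = (8.6018·11.6046 − 5.4806·17.4583)/12.9714 = 0.31899.

k = 1.83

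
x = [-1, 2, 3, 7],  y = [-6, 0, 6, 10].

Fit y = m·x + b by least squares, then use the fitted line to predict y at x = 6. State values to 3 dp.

Entries of MᵀM: Σx·x = 63, Σx = 11, Σ1 = 4.
And Σx·y = 94, Σy = 10.
So MᵀM·[m, b]ᵀ = Mᵀy: [[63, 11]; [11, 4]]·[m, b]ᵀ = [94, 10]ᵀ.
Δ = 63·4 − 11² = 131.
m = (94·4 − 11·10)/131 = 266/131; b = (63·10 − 11·94)/131 = -404/131.
At x = 6: ŷ = (266/131)·(6) + (-404/131)·(1) = 1192/131.

ŷ = 9.099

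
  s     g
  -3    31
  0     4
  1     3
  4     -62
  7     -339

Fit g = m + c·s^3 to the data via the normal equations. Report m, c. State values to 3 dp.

m = 3.580, c = -1.000

Sums needed: Σ1 = 5, Σs^3 = 381, Σs^3·s^3 = 122475.
For Xᵀg: Σg = -363, Σs^3·g = -121079.
XᵀX·[m, c]ᵀ = Xᵀg becomes [[5, 381]; [381, 122475]]·[m, c]ᵀ = [-363, -121079]ᵀ.
det = 5·122475 − 381² = 467214.
m = ((-363)·122475 − 381·(-121079))/467214 = 278779/77869; c = (5·(-121079) − 381·(-363))/467214 = -233546/233607.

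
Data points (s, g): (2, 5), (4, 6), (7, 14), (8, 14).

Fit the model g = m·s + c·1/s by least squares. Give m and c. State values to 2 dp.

MᵀM·[m, c]ᵀ = Mᵀg reads: 133·m + 4·c = 244;  4·m + (1093/3136)·c = 31/4.
Determinant 133·(1093/3136) − 4² = 13599/448.
m = (244·(1093/3136) − 4·(31/4))/(13599/448) = 56492/31731; c = (133·(31/4) − 4·244)/(13599/448) = 8176/4533.

m = 1.78, c = 1.80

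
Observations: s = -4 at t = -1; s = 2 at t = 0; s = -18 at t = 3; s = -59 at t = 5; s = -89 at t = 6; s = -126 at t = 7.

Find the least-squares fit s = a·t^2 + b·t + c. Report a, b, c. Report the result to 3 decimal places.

a = -2.966, b = 2.594, c = 1.666

From the data, Σt^2·t^2 = 4404, Σt^2·t = 710, Σt^2 = 120, Σt·t = 120, Σt = 20, Σ1 = 6.
And Σt^2·s = -11019, Σt·s = -1761, Σs = -294.
XᵀX·[a, b, c]ᵀ = Xᵀs becomes [[4404, 710, 120]; [710, 120, 20]; [120, 20, 6]]·[a, b, c]ᵀ = [-11019, -1761, -294]ᵀ.
Solving the 3×3 system (Gaussian elimination) gives a = -3197/1078, b = 13983/5390, c = 898/539.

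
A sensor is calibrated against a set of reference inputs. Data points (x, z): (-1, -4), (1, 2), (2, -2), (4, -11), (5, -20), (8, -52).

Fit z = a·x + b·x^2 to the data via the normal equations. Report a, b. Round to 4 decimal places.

MᵀM·[a, b]ᵀ = Mᵀz reads: 111·a + 709·b = -558;  709·a + 4995·b = -4014.
det = 111·4995 − 709² = 51764.
a = ((-558)·4995 − 709·(-4014))/51764 = 14679/12941; b = (111·(-4014) − 709·(-558))/51764 = -12483/12941.

a = 1.1343, b = -0.9646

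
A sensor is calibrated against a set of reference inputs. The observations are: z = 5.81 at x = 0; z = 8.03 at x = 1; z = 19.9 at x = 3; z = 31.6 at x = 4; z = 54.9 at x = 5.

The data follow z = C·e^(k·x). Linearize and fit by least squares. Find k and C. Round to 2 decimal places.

k = 0.45, C = 5.41

Let Y = ln z. Fitting Y = k·x + ln C by least squares:
Σx = 13.0000, Σ(x)² = 51.0000, Σln z = 14.2922, Σx·ln z = 44.8955.
Equations: 51.0000·k + 13.0000·ln C = 44.8955;  13.0000·k + 5·ln C = 14.2922.
Δ = 51.0000·5 − (13.0000)² = 86.0000; k = (44.8955·5 − 13.0000·14.2922)/86.0000 = 0.44976, ln C = (51.0000·14.2922 − 13.0000·44.8955)/86.0000 = 1.68905, so C = exp(1.68905) = 5.41431.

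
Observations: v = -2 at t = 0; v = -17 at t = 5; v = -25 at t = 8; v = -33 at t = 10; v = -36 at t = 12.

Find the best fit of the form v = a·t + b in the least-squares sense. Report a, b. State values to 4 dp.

Setting ∂/∂a … = 0 gives: 333·a + 35·b = -1047;  35·a + 5·b = -113.
(Σt·t = 333, Σt = 35, Σ1 = 5, Σt·v = -1047, Σv = -113.)
Determinant 333·5 − 35² = 440.
a = ((-1047)·5 − 35·(-113))/440 = -32/11; b = (333·(-113) − 35·(-1047))/440 = -123/55.

a = -2.9091, b = -2.2364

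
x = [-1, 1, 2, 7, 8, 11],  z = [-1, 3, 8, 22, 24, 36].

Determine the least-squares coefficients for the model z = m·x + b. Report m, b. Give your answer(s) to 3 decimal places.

m = 3.043, b = 1.134

Sums needed: Σx·x = 240, Σx = 28, Σ1 = 6.
Right-hand side: Σx·z = 762, Σz = 92.
So AᵀA·[m, b]ᵀ = Aᵀz: [[240, 28]; [28, 6]]·[m, b]ᵀ = [762, 92]ᵀ.
Eliminating b: 6·(row 1) − 28·(row 2) gives 656·m = 6·762 − 28·92 = 1996, so m = 499/164.
Then b = (92 − 28·(499/164))/6 = 93/82.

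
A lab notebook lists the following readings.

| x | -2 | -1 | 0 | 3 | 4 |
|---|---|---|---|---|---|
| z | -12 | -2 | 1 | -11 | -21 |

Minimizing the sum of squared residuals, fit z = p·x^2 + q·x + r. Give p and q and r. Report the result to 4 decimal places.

From the data, Σx^2·x^2 = 354, Σx^2·x = 82, Σx^2 = 30, Σx·x = 30, Σx = 4, Σ1 = 5.
Moment sums: Σx^2·z = -485, Σx·z = -91, Σz = -45.
So MᵀM·[p, q, r]ᵀ = Mᵀz: [[354, 82, 30]; [82, 30, 4]; [30, 4, 5]]·[p, q, r]ᵀ = [-485, -91, -45]ᵀ.
Solving the 3×3 system (Gaussian elimination) gives p = -3215/1624, q = 125/56, r = 887/812.

p = -1.9797, q = 2.2321, r = 1.0924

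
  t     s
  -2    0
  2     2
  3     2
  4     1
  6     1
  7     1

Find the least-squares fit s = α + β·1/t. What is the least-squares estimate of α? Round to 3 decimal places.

α = 0.867

Setting ∂/∂α … = 0 gives: 6·α + (25/28)·β = 7;  (25/28)·α + (5093/7056)·β = 187/84.
Δ = 6·(5093/7056) − (25/28)² = 8311/2352.
α = (7·(5093/7056) − (25/28)·(187/84))/(8311/2352) = 21626/24933; β = (6·(187/84) − (25/28)·7)/(8311/2352) = 16716/8311.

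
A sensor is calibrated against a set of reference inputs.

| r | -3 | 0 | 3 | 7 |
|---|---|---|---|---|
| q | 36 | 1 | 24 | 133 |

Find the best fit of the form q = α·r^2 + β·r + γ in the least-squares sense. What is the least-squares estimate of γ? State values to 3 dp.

γ = 2.380

From the data, Σr^2·r^2 = 2563, Σr^2·r = 343, Σr^2 = 67, Σr·r = 67, Σr = 7, Σ1 = 4.
And Σr^2·q = 7057, Σr·q = 895, Σq = 194.
Normal equations: [[2563, 343, 67]; [343, 67, 7]; [67, 7, 4]]·[α, β, γ]ᵀ = [7057, 895, 194]ᵀ.
Inverting the 3×3 Gram matrix, [α, β, γ]ᵀ = [18457/6204, -13157/6204, 3691/1551]ᵀ.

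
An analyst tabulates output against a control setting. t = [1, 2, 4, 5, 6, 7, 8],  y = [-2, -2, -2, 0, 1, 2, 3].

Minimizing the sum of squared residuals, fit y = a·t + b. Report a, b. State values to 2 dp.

a = 0.76, b = -3.59

Sums needed: Σt·t = 195, Σt = 33, Σ1 = 7.
Right-hand side: Σt·y = 30, Σy = 0.
AᵀA·[a, b]ᵀ = Aᵀy becomes [[195, 33]; [33, 7]]·[a, b]ᵀ = [30, 0]ᵀ.
Determinant 195·7 − 33² = 276.
a = (30·7 − 33·0)/276 = 35/46; b = (195·0 − 33·30)/276 = -165/46.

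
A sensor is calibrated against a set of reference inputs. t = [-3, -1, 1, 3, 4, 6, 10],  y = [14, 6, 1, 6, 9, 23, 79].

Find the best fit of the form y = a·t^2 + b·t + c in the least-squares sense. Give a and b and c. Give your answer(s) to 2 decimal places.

AᵀA·[a, b, c]ᵀ = Aᵀy reads: 11716·a + 1280·b + 172·c = 9059;  1280·a + 172·b + 20·c = 935;  172·a + 20·b + 7·c = 138.
Solving the 3×3 system (Gaussian elimination) gives a = 43679/46356, b = -81655/46356, c = 6160/3863.

a = 0.94, b = -1.76, c = 1.59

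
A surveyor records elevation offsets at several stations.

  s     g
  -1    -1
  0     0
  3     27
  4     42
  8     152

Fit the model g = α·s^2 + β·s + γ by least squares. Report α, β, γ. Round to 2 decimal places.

α = 2.05, β = 2.60, γ = -0.20

Sums needed: Σs^2·s^2 = 4434, Σs^2·s = 602, Σs^2 = 90, Σs·s = 90, Σs = 14, Σ1 = 5.
Moment sums: Σs^2·g = 10642, Σs·g = 1466, Σg = 220.
AᵀA·[α, β, γ]ᵀ = Aᵀg becomes [[4434, 602, 90]; [602, 90, 14]; [90, 14, 5]]·[α, β, γ]ᵀ = [10642, 1466, 220]ᵀ.
Solving the 3×3 system (Gaussian elimination) gives α = 13108/6391, β = 2375/913, γ = -1290/6391.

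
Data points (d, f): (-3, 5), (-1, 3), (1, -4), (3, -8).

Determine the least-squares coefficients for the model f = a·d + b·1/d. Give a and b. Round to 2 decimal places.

a = -2.00, b = -1.50

Setting ∂/∂a … = 0 gives: 20·a + 4·b = -46;  4·a + (20/9)·b = -34/3.
Determinant 20·(20/9) − 4² = 256/9.
a = ((-46)·(20/9) − 4·(-34/3))/(256/9) = -2; b = (20·(-34/3) − 4·(-46))/(256/9) = -3/2.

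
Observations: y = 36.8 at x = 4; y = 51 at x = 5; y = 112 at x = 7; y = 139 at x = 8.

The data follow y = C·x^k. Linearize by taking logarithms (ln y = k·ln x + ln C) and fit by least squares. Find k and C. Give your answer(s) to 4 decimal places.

k = 1.9924, C = 2.2264

With ln yᵢ as the transformed response and ln xᵢ as the regressor:
XᵀX = [[12.6227, 7.0211]; [7.0211, 4]], rhs = [30.7690, 17.1903]ᵀ  (here Σln x = 7.0211, Σ(ln x)² = 12.6227, Σln y = 17.1903, Σln x·ln y = 30.7690).
Solving (det = 1.1954): k = 1.99239, ln C = 0.80039, so C = exp(0.80039) = 2.22641.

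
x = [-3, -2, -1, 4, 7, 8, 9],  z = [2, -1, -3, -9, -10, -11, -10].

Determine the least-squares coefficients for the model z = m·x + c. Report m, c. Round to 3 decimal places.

m = -0.988, c = -2.895

From the data, Σx·x = 224, Σx = 22, Σ1 = 7.
Moment sums: Σx·z = -285, Σz = -42.
Normal equations: [[224, 22]; [22, 7]]·[m, c]ᵀ = [-285, -42]ᵀ.
Eliminating c: 7·(row 1) − 22·(row 2) gives 1084·m = 7·(-285) − 22·(-42) = -1071, so m = -1071/1084.
Then c = ((-42) − 22·(-1071/1084))/7 = -1569/542.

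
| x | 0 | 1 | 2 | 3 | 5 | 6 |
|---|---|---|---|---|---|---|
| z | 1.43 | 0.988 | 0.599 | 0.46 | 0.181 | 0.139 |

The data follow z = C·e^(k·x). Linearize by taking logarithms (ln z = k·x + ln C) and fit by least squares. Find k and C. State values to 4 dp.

Taking logs, ln z = k·x + ln C, so regress ln z on x.
XᵀX = [[75.0000, 17.0000]; [17.0000, 6]], rhs = [-23.7526, -4.6260]ᵀ  (here Σx = 17.0000, Σ(x)² = 75.0000, Σln z = -4.6260, Σx·ln z = -23.7526).
Δ = 75.0000·6 − (17.0000)² = 161.0000; k = (-23.7526·6 − 17.0000·-4.6260)/161.0000 = -0.39674, ln C = (75.0000·-4.6260 − 17.0000·-23.7526)/161.0000 = 0.35309, so C = exp(0.35309) = 1.42346.

k = -0.3967, C = 1.4235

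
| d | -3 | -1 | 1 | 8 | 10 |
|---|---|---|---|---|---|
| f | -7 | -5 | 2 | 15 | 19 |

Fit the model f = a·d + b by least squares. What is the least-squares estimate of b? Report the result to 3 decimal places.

Compute the Gram sums: Σd·d = 175, Σd = 15, Σ1 = 5.
And Σd·f = 338, Σf = 24.
det = 175·5 − 15² = 650.
a = (338·5 − 15·24)/650 = 133/65; b = (175·24 − 15·338)/650 = -87/65.

b = -1.338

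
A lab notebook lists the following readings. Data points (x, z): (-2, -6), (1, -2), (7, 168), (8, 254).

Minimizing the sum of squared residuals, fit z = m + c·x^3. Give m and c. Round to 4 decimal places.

m = -2.4036, c = 0.4995

Sums needed: Σ1 = 4, Σx^3 = 848, Σx^3·x^3 = 379858.
And Σz = 414, Σx^3·z = 187718.
Normal equations: [[4, 848]; [848, 379858]]·[m, c]ᵀ = [414, 187718]ᵀ.
det = 4·379858 − 848² = 800328.
m = (414·379858 − 848·187718)/800328 = -480913/200082; c = (4·187718 − 848·414)/800328 = 49975/100041.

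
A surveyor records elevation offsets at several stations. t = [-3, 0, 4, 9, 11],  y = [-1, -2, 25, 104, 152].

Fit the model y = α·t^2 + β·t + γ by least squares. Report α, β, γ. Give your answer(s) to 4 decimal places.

Compute the Gram sums: Σt^2·t^2 = 21539, Σt^2·t = 2097, Σt^2 = 227, Σt·t = 227, Σt = 21, Σ1 = 5.
Moment sums: Σt^2·y = 27207, Σt·y = 2711, Σy = 278.
So MᵀM·[α, β, γ]ᵀ = Mᵀy: [[21539, 2097, 227]; [2097, 227, 21]; [227, 21, 5]]·[α, β, γ]ᵀ = [27207, 2711, 278]ᵀ.
Solving the 3×3 system (Gaussian elimination) gives α = 162173/157092, β = 136875/52364, γ = -88241/39273.

α = 1.0323, β = 2.6139, γ = -2.2469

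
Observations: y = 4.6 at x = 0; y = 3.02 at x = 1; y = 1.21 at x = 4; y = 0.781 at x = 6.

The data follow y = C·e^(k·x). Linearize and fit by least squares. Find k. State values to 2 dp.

Linearized form: ln y = k·x + ln C. From the 4 transformed points,
Σx = 11.0000, Σ(x)² = 53.0000, Σln y = 2.5748, Σx·ln y = 0.3847.
Equations: 53.0000·k + 11.0000·ln C = 0.3847;  11.0000·k + 4·ln C = 2.5748.
Slope k = (n·Σx·ln y − Σx·Σln y)/(n·Σ(x)² − (Σx)²) = (4·0.3847 − 11.0000·2.5748)/91.0000 = -0.29433; ln C = (Σln y − k·Σx)/n = 1.45308.

k = -0.29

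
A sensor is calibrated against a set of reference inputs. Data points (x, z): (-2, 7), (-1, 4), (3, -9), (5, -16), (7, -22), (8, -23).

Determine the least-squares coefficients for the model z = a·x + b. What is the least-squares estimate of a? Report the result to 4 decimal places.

a = -3.1211

From the data, Σx·x = 152, Σx = 20, Σ1 = 6.
Right-hand side: Σx·z = -463, Σz = -59.
Normal equations: [[152, 20]; [20, 6]]·[a, b]ᵀ = [-463, -59]ᵀ.
Δ = 152·6 − 20² = 512.
a = ((-463)·6 − 20·(-59))/512 = -799/256; b = (152·(-59) − 20·(-463))/512 = 73/128.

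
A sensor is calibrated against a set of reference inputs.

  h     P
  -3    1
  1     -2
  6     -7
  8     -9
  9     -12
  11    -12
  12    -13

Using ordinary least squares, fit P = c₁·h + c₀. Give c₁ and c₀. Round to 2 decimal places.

The normal system XᵀX·[c₁, c₀]ᵀ = XᵀP is [[456, 44]; [44, 7]]·[c₁, c₀]ᵀ = [-515, -54]ᵀ.
Determinant 456·7 − 44² = 1256.
c₁ = ((-515)·7 − 44·(-54))/1256 = -1229/1256; c₀ = (456·(-54) − 44·(-515))/1256 = -491/314.

c₁ = -0.98, c₀ = -1.56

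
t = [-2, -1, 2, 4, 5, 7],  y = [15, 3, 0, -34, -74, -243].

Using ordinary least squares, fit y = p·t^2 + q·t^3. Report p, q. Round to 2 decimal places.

p = 1.85, q = -0.97

From the data, Σt^2·t^2 = 3315, Σt^2·t^3 = 20955, Σt^3·t^3 = 137499.
For Aᵀy: Σt^2·y = -14238, Σt^3·y = -94898.
det = 3315·137499 − 20955² = 16697160.
p = ((-14238)·137499 − 20955·(-94898))/16697160 = 2573069/1391430; q = (3315·(-94898) − 20955·(-14238))/16697160 = -270493/278286.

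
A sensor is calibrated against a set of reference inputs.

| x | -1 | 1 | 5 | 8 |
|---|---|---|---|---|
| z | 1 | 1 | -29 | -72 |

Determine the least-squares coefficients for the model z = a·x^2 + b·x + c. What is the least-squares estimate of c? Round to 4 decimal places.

c = 1.8667

From the data, Σx^2·x^2 = 4723, Σx^2·x = 637, Σx^2 = 91, Σx·x = 91, Σx = 13, Σ1 = 4.
For Mᵀz: Σx^2·z = -5331, Σx·z = -721, Σz = -99.
MᵀM·[a, b, c]ᵀ = Mᵀz becomes [[4723, 637, 91]; [637, 91, 13]; [91, 13, 4]]·[a, b, c]ᵀ = [-5331, -721, -99]ᵀ.
Inverting the 3×3 Gram matrix, [a, b, c]ᵀ = [-71/66, -943/1430, 28/15]ᵀ.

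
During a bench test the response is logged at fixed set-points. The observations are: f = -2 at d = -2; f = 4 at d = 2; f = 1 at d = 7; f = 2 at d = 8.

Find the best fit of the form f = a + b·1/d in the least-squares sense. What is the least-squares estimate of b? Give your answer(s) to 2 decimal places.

Setting ∂/∂a … = 0 gives: 4·a + (15/56)·b = 5;  (15/56)·a + (1681/3136)·b = 95/28.
Eliminating b: (1681/3136)·(row 1) − (15/56)·(row 2) gives (6499/3136)·a = (1681/3136)·5 − (15/56)·(95/28) = 5555/3136, so a = 5555/6499.
Then b = ((95/28) − (15/56)·(5555/6499))/(1681/3136) = 38360/6499.

b = 5.90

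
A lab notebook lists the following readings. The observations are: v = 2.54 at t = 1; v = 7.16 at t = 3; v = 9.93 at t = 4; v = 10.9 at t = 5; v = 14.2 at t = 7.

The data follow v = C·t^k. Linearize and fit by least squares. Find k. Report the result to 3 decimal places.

k = 0.898

Linearized form: ln v = k·ln t + ln C. From the 5 transformed points,
Over the data: Σln t = 6.0403, Σ(ln t)² = 9.5056, Σln v = 10.2382, Σln t·ln v = 14.3525.
Normal system: [[9.5056, 6.0403]; [6.0403, 5]]·[k, ln C]ᵀ = [14.3525, 10.2382]ᵀ.
Solving (det = 11.0434): k = 0.89835, ln C = 0.96239.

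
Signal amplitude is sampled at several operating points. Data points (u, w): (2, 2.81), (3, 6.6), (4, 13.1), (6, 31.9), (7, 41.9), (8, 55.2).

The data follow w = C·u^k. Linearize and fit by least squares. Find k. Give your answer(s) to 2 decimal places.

Let Y = ln w. Fitting Y = k·ln u + ln C by least squares:
Σln u = 8.9952, Σ(ln u)² = 14.9303, Σln w = 16.7017, Σln u·ln w = 28.1690.
Equations: 14.9303·k + 8.9952·ln C = 28.1690;  8.9952·k + 6·ln C = 16.7017.
Δ = 14.9303·6 − (8.9952)² = 8.6686; k = (28.1690·6 − 8.9952·16.7017)/8.6686 = 2.16633, ln C = (14.9303·16.7017 − 8.9952·28.1690)/8.6686 = -0.46413.

k = 2.17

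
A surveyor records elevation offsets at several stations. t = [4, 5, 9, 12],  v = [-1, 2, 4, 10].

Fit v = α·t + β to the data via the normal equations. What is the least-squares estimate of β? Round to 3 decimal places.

β = -5.305

Setting ∂/∂α … = 0 gives: 266·α + 30·β = 162;  30·α + 4·β = 15.
(Σt·t = 266, Σt = 30, Σ1 = 4, Σt·v = 162, Σv = 15.)
det = 266·4 − 30² = 164.
α = (162·4 − 30·15)/164 = 99/82; β = (266·15 − 30·162)/164 = -435/82.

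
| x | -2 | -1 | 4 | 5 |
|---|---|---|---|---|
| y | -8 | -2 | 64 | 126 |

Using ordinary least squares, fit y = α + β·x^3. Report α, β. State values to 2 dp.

Setting ∂/∂α … = 0 gives: 4·α + 180·β = 180;  180·α + 19786·β = 19912.
(Σ1 = 4, Σx^3 = 180, Σx^3·x^3 = 19786, Σy = 180, Σx^3·y = 19912.)
Eliminating β: 19786·(row 1) − 180·(row 2) gives 46744·α = 19786·180 − 180·19912 = -22680, so α = -2835/5843.
Then β = (19912 − 180·(-2835/5843))/19786 = 5906/5843.

α = -0.49, β = 1.01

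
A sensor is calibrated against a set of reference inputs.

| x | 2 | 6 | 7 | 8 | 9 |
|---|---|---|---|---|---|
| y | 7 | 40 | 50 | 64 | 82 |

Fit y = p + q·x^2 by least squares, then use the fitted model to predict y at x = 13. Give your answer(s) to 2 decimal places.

ŷ = 165.97

Forming AᵀA = [[5, 234]; [234, 14370]] and Aᵀy = [243, 14656]ᵀ gives AᵀA·[p, q]ᵀ = Aᵀy.
det = 5·14370 − 234² = 17094.
p = (243·14370 − 234·14656)/17094 = 10401/2849; q = (5·14656 − 234·243)/17094 = 8209/8547.
At x = 13: ŷ = (10401/2849)·(1) + (8209/8547)·(169) = 1418524/8547.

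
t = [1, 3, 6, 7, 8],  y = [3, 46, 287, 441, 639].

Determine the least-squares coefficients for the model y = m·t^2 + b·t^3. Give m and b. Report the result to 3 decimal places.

The normal system AᵀA·[m, b]ᵀ = Aᵀy is [[7875, 57595]; [57595, 427179]]·[m, b]ᵀ = [73254, 541668]ᵀ.
Determinant 7875·427179 − 57595² = 46850600.
m = (73254·427179 − 57595·541668)/46850600 = 47601003/23425300; b = (7875·541668 − 57595·73254)/46850600 = 4657137/4685060.

m = 2.032, b = 0.994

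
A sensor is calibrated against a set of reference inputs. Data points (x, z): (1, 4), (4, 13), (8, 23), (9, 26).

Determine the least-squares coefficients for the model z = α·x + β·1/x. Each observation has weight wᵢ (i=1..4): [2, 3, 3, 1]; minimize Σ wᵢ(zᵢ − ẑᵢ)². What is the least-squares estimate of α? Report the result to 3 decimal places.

MᵀWM·[α, β]ᵀ = MᵀWz reads: 323·α + 9·β = 950;  9·α + (11647/5184)·β = 2107/72.
(Σwᵢ·x·x = 323, Σwᵢ·x·1/x = 9, Σwᵢ·1/x·1/x = 11647/5184, Σwᵢ·x·z = 950, Σwᵢ·1/x·z = 2107/72.)
Eliminating β: (11647/5184)·(row 1) − 9·(row 2) gives (3342077/5184)·α = (11647/5184)·950 − 9·(2107/72) = 4849657/2592, so α = 9699314/3342077.
Then β = ((2107/72) − 9·(9699314/3342077))/(11647/5184) = 4677192/3342077.

α = 2.902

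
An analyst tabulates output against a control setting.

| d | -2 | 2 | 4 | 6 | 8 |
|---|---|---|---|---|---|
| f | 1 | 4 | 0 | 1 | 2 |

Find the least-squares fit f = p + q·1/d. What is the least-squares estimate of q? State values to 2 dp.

Compute the Gram sums: Σ1 = 5, Σ1/d = 13/24, Σ1/d·1/d = 349/576.
Right-hand side: Σf = 8, Σ1/d·f = 23/12.
det = 5·(349/576) − (13/24)² = 197/72.
p = (8·(349/576) − (13/24)·(23/12))/(197/72) = 1097/788; q = (5·(23/12) − (13/24)·8)/(197/72) = 378/197.

q = 1.92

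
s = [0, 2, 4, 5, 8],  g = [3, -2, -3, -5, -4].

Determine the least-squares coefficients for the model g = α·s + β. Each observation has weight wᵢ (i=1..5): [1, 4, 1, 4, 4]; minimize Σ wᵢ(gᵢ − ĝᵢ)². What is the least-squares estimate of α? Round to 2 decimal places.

α = -0.57

Sums needed: Σwᵢ·s·s = 388, Σwᵢ·s = 64, Σwᵢ·1 = 14.
For AᵀWg: Σwᵢ·s·g = -256, Σwᵢ·g = -44.
So AᵀWA·[α, β]ᵀ = AᵀWg: [[388, 64]; [64, 14]]·[α, β]ᵀ = [-256, -44]ᵀ.
Eliminating β: 14·(row 1) − 64·(row 2) gives 1336·α = 14·(-256) − 64·(-44) = -768, so α = -96/167.
Then β = ((-44) − 64·(-96/167))/14 = -86/167.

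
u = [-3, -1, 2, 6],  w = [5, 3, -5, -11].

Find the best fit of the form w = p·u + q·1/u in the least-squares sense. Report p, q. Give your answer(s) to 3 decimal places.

p = -1.769, q = -1.385

Compute the Gram sums: Σu·u = 50, Σu·1/u = 4, Σ1/u·1/u = 25/18.
And Σu·w = -94, Σ1/u·w = -9.
Normal equations: [[50, 4]; [4, 25/18]]·[p, q]ᵀ = [-94, -9]ᵀ.
Eliminating q: (25/18)·(row 1) − 4·(row 2) gives (481/9)·p = (25/18)·(-94) − 4·(-9) = -851/9, so p = -23/13.
Then q = ((-9) − 4·(-23/13))/(25/18) = -18/13.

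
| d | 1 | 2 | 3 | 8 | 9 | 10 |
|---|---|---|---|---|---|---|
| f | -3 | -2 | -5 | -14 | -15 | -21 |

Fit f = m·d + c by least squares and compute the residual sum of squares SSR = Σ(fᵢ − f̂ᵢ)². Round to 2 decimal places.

The normal equations are: 259·m + 33·c = -479;  33·m + 6·c = -60.
(Σd·d = 259, Σd = 33, Σ1 = 6, Σd·f = -479, Σf = -60.)
Determinant 259·6 − 33² = 465.
m = ((-479)·6 − 33·(-60))/465 = -298/155; c = (259·(-60) − 33·(-479))/465 = 89/155.
Residuals: -256/155, 197/155, 6/31, 25/31, 268/155, -364/155; SSR = 2098/155.

SSR = 13.54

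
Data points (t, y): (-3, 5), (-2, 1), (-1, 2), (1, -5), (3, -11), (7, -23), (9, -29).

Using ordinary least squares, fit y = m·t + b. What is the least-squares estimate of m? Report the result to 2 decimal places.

m = -2.85

The normal equations are: 154·m + 14·b = -479;  14·m + 7·b = -60.
(Σt·t = 154, Σt = 14, Σ1 = 7, Σt·y = -479, Σy = -60.)
det = 154·7 − 14² = 882.
m = ((-479)·7 − 14·(-60))/882 = -359/126; b = (154·(-60) − 14·(-479))/882 = -181/63.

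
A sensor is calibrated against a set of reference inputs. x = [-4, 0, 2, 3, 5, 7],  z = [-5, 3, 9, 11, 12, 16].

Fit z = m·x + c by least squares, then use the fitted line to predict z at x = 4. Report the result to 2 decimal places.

ẑ = 11.18

Compute the Gram sums: Σx·x = 103, Σx = 13, Σ1 = 6.
For Aᵀz: Σx·z = 243, Σz = 46.
Normal equations: [[103, 13]; [13, 6]]·[m, c]ᵀ = [243, 46]ᵀ.
Determinant 103·6 − 13² = 449.
m = (243·6 − 13·46)/449 = 860/449; c = (103·46 − 13·243)/449 = 1579/449.
At x = 4: ẑ = (860/449)·(4) + (1579/449)·(1) = 5019/449.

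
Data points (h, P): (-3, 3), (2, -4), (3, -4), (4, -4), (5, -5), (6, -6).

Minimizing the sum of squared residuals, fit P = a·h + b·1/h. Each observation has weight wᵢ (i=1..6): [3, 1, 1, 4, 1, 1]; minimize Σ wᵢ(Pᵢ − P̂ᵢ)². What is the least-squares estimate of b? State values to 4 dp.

Sums needed: Σwᵢ·h·h = 165, Σwᵢ·h·1/h = 11, Σwᵢ·1/h·1/h = 911/900.
Right-hand side: Σwᵢ·h·P = -172, Σwᵢ·1/h·P = -37/3.
Normal equations: [[165, 11]; [11, 911/900]]·[a, b]ᵀ = [-172, -37/3]ᵀ.
det = 165·(911/900) − 11² = 2761/60.
a = ((-172)·(911/900) − 11·(-37/3))/(2761/60) = -34592/41415; b = (165·(-37/3) − 11·(-172))/(2761/60) = -780/251.

b = -3.1076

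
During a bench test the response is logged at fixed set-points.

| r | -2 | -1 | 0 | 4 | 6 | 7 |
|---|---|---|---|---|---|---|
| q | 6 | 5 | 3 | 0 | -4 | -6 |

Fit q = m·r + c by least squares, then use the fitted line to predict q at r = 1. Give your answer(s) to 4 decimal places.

Sums needed: Σr·r = 106, Σr = 14, Σ1 = 6.
For Mᵀq: Σr·q = -83, Σq = 4.
MᵀM·[m, c]ᵀ = Mᵀq becomes [[106, 14]; [14, 6]]·[m, c]ᵀ = [-83, 4]ᵀ.
Eliminating c: 6·(row 1) − 14·(row 2) gives 440·m = 6·(-83) − 14·4 = -554, so m = -277/220.
Then c = (4 − 14·(-277/220))/6 = 793/220.
At r = 1: q̂ = (-277/220)·(1) + (793/220)·(1) = 129/55.

q̂ = 2.3455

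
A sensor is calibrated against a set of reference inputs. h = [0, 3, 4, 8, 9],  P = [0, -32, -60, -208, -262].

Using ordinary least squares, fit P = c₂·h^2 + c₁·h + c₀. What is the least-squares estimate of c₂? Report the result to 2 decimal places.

c₂ = -2.93

Normal-equation sums: Σh^2·h^2 = 10994, Σh^2·h = 1332, Σh^2 = 170, Σh·h = 170, Σh = 24, Σ1 = 5.
And Σh^2·P = -35782, Σh·P = -4358, ΣP = -562.
XᵀX·[c₂, c₁, c₀]ᵀ = XᵀP becomes [[10994, 1332, 170]; [1332, 170, 24]; [170, 24, 5]]·[c₂, c₁, c₀]ᵀ = [-35782, -4358, -562]ᵀ.
Solving the 3×3 system (Gaussian elimination) gives c₂ = -3391/1159, c₁ = -3187/1159, c₀ = 320/1159.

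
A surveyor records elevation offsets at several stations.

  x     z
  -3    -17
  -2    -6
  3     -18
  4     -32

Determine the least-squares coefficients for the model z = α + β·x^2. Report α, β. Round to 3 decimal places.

α = 2.247, β = -2.158

With design matrix A, AᵀA = [[4, 38]; [38, 434]] and Aᵀz = [-73, -851]ᵀ.
det = 4·434 − 38² = 292.
α = ((-73)·434 − 38·(-851))/292 = 164/73; β = (4·(-851) − 38·(-73))/292 = -315/146.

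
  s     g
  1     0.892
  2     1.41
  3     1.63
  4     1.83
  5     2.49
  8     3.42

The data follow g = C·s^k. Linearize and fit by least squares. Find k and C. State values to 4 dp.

k = 0.6280, C = 0.8682

Taking logs, ln g = k·ln s + ln C, so regress ln g on ln s.
Σln s = 6.8669, Σ(ln s)² = 10.5236, Σln g = 3.4641, Σln s·ln g = 5.6379.
Equations: 10.5236·k + 6.8669·ln C = 5.6379;  6.8669·k + 6·ln C = 3.4641.
Slope k = (n·Σln s·ln g − Σln s·Σln g)/(n·Σ(ln s)² − (Σln s)²) = (6·5.6379 − 6.8669·3.4641)/15.9867 = 0.62799; ln C = (Σln g − k·Σln s)/n = -0.14138, so C = exp(-0.14138) = 0.86816.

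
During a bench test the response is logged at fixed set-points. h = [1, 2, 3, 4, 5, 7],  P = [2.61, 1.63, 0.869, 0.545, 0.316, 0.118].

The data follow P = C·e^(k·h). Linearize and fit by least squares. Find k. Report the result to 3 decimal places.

k = -0.520

Taking logs, ln P = k·h + ln C, so regress ln P on h.
XᵀX = [[104.0000, 22.0000]; [22.0000, 6]], rhs = [-21.6322, -2.5885]ᵀ  (here Σh = 22.0000, Σ(h)² = 104.0000, Σln P = -2.5885, Σh·ln P = -21.6322).
Δ = 104.0000·6 − (22.0000)² = 140.0000; k = (-21.6322·6 − 22.0000·-2.5885)/140.0000 = -0.52032, ln C = (104.0000·-2.5885 − 22.0000·-21.6322)/140.0000 = 1.47643.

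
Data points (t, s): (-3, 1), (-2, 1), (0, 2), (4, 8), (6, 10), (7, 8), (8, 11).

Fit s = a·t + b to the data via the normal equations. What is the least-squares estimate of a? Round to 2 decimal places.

Sums needed: Σt·t = 178, Σt = 20, Σ1 = 7.
Moment sums: Σt·s = 231, Σs = 41.
Normal equations: [[178, 20]; [20, 7]]·[a, b]ᵀ = [231, 41]ᵀ.
Eliminating b: 7·(row 1) − 20·(row 2) gives 846·a = 7·231 − 20·41 = 797, so a = 797/846.
Then b = (41 − 20·(797/846))/7 = 1339/423.

a = 0.94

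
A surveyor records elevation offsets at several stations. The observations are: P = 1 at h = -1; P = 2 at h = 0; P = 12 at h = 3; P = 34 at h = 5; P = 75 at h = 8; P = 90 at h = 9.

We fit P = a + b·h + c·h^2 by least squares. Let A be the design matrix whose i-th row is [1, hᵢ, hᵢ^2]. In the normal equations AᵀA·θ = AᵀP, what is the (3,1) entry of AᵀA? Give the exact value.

180

Row 3 ↔ basis h^2, column 1 ↔ basis 1, so (AᵀA)_{3,1} = Σᵢ h^2 = (1)·(1) + (0)·(1) + (9)·(1) + (25)·(1) + (64)·(1) + (81)·(1) = 180.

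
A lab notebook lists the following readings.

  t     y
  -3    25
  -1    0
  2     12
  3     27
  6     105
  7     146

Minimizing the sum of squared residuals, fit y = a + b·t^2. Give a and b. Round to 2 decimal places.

Sums needed: Σ1 = 6, Σt^2 = 108, Σt^2·t^2 = 3876.
Right-hand side: Σy = 315, Σt^2·y = 11450.
So MᵀM·[a, b]ᵀ = Mᵀy: [[6, 108]; [108, 3876]]·[a, b]ᵀ = [315, 11450]ᵀ.
Eliminating b: 3876·(row 1) − 108·(row 2) gives 11592·a = 3876·315 − 108·11450 = -15660, so a = -435/322.
Then b = (11450 − 108·(-435/322))/3876 = 1445/483.

a = -1.35, b = 2.99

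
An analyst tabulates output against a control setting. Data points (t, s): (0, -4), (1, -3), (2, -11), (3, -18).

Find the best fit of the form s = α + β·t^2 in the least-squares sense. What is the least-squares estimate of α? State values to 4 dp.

α = -3.0714

The normal system XᵀX·[α, β]ᵀ = Xᵀs is [[4, 14]; [14, 98]]·[α, β]ᵀ = [-36, -209]ᵀ.
Eliminating β: 98·(row 1) − 14·(row 2) gives 196·α = 98·(-36) − 14·(-209) = -602, so α = -43/14.
Then β = ((-209) − 14·(-43/14))/98 = -83/49.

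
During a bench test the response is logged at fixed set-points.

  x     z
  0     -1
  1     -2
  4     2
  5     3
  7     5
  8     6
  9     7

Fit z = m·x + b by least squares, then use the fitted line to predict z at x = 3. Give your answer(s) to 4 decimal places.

ẑ = 1.0262

From the data, Σx·x = 236, Σx = 34, Σ1 = 7.
Moment sums: Σx·z = 167, Σz = 20.
So MᵀM·[m, b]ᵀ = Mᵀz: [[236, 34]; [34, 7]]·[m, b]ᵀ = [167, 20]ᵀ.
Determinant 236·7 − 34² = 496.
m = (167·7 − 34·20)/496 = 489/496; b = (236·20 − 34·167)/496 = -479/248.
At x = 3: ẑ = (489/496)·(3) + (-479/248)·(1) = 509/496.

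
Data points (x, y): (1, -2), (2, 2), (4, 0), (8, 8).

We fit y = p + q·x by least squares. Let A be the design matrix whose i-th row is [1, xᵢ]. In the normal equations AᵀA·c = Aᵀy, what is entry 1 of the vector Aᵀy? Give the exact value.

Entry 1 ↔ basis 1, so (Aᵀy)_{1} = Σᵢ yᵢ = (1)·(-2) + (1)·(2) + (1)·(0) + (1)·(8) = 8.

8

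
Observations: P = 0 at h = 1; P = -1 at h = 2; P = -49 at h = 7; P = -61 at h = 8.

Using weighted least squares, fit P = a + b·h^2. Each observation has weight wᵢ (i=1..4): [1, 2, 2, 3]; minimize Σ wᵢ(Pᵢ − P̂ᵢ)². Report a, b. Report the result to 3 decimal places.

AᵀWA·[a, b]ᵀ = AᵀWP reads: 8·a + 299·b = -283;  299·a + 17123·b = -16522.
(Σwᵢ·1 = 8, Σwᵢ·h^2 = 299, Σwᵢ·h^2·h^2 = 17123, Σwᵢ·P = -283, Σwᵢ·h^2·P = -16522.)
Δ = 8·17123 − 299² = 47583.
a = ((-283)·17123 − 299·(-16522))/47583 = 31423/15861; b = (8·(-16522) − 299·(-283))/47583 = -15853/15861.

a = 1.981, b = -0.999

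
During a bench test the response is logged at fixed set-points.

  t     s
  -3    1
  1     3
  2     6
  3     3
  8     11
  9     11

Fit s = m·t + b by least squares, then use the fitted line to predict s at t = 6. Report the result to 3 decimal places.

Entries of XᵀX: Σt·t = 168, Σt = 20, Σ1 = 6.
And Σt·s = 208, Σs = 35.
det = 168·6 − 20² = 608.
m = (208·6 − 20·35)/608 = 137/152; b = (168·35 − 20·208)/608 = 215/76.
At t = 6: ŝ = (137/152)·(6) + (215/76)·(1) = 313/38.

ŝ = 8.237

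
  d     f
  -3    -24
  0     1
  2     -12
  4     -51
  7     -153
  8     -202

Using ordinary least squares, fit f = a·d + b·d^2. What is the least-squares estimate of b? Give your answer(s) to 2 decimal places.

From the data, Σd·d = 142, Σd·d^2 = 900, Σd^2·d^2 = 6850.
For Mᵀf: Σd·f = -2843, Σd^2·f = -21505.
Normal equations: [[142, 900]; [900, 6850]]·[a, b]ᵀ = [-2843, -21505]ᵀ.
Determinant 142·6850 − 900² = 162700.
a = ((-2843)·6850 − 900·(-21505))/162700 = -2401/3254; b = (142·(-21505) − 900·(-2843))/162700 = -49501/16270.

b = -3.04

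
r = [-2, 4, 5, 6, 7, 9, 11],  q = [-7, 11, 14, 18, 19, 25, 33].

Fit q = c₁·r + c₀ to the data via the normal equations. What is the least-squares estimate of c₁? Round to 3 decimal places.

c₁ = 3.010

Compute the Gram sums: Σr·r = 332, Σr = 40, Σ1 = 7.
Moment sums: Σr·q = 957, Σq = 113.
MᵀM·[c₁, c₀]ᵀ = Mᵀq becomes [[332, 40]; [40, 7]]·[c₁, c₀]ᵀ = [957, 113]ᵀ.
Eliminating c₀: 7·(row 1) − 40·(row 2) gives 724·c₁ = 7·957 − 40·113 = 2179, so c₁ = 2179/724.
Then c₀ = (113 − 40·(2179/724))/7 = -191/181.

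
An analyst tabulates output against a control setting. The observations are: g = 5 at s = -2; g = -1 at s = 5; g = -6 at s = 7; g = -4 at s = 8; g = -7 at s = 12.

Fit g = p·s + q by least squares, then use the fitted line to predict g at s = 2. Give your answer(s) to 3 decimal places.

ĝ = 0.985

XᵀX·[p, q]ᵀ = Xᵀg reads: 286·p + 30·q = -173;  30·p + 5·q = -13.
(Σs·s = 286, Σs = 30, Σ1 = 5, Σs·g = -173, Σg = -13.)
Determinant 286·5 − 30² = 530.
p = ((-173)·5 − 30·(-13))/530 = -95/106; q = (286·(-13) − 30·(-173))/530 = 736/265.
At s = 2: ĝ = (-95/106)·(2) + (736/265)·(1) = 261/265.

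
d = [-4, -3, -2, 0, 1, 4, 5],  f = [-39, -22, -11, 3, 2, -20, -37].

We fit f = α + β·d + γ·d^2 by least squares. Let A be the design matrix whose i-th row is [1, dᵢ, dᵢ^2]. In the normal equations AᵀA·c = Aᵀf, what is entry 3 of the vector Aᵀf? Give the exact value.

-2109

Entry 3 ↔ basis d^2, so (Aᵀf)_{3} = Σᵢ (d^2)·fᵢ = (16)·(-39) + (9)·(-22) + (4)·(-11) + (0)·(3) + (1)·(2) + (16)·(-20) + (25)·(-37) = -2109.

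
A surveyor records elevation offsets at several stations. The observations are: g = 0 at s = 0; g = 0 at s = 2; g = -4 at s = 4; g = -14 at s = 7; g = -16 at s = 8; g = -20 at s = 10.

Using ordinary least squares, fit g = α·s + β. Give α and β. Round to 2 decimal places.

α = -2.24, β = 2.56

MᵀM·[α, β]ᵀ = Mᵀg reads: 233·α + 31·β = -442;  31·α + 6·β = -54.
Eliminating β: 6·(row 1) − 31·(row 2) gives 437·α = 6·(-442) − 31·(-54) = -978, so α = -978/437.
Then β = ((-54) − 31·(-978/437))/6 = 1120/437.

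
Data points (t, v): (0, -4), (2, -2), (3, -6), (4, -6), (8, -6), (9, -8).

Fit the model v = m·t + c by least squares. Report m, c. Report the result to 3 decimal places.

Setting ∂/∂m … = 0 gives: 174·m + 26·c = -166;  26·m + 6·c = -32.
(Σt·t = 174, Σt = 26, Σ1 = 6, Σt·v = -166, Σv = -32.)
Determinant 174·6 − 26² = 368.
m = ((-166)·6 − 26·(-32))/368 = -41/92; c = (174·(-32) − 26·(-166))/368 = -313/92.

m = -0.446, c = -3.402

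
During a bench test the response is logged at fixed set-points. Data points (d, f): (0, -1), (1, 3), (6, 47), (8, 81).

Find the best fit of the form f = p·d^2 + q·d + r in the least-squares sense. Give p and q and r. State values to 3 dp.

Setting ∂/∂p … = 0 gives: 5393·p + 729·q + 101·r = 6879;  729·p + 101·q + 15·r = 933;  101·p + 15·q + 4·r = 130.
(Σd^2·d^2 = 5393, Σd^2·d = 729, Σd^2 = 101, Σd·d = 101, Σd = 15, Σ1 = 4, Σd^2·f = 6879, Σd·f = 933, Σf = 130.)
Row-reducing yields p = 4907/4538, q = 6771/4538, r = -904/2269.

p = 1.081, q = 1.492, r = -0.398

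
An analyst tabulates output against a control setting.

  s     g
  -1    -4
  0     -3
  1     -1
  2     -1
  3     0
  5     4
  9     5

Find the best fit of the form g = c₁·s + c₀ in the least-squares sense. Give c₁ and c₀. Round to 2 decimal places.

Sums needed: Σs·s = 121, Σs = 19, Σ1 = 7.
Right-hand side: Σs·g = 66, Σg = 0.
det = 121·7 − 19² = 486.
c₁ = (66·7 − 19·0)/486 = 77/81; c₀ = (121·0 − 19·66)/486 = -209/81.

c₁ = 0.95, c₀ = -2.58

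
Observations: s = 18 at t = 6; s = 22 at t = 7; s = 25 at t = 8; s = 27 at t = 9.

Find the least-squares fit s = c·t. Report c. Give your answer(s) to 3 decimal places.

c = 3.065

Normal-equation sums: Σt·t = 230.
For Xᵀs: Σt·s = 705.
Normal equations: [[230]]·[c]ᵀ = [705]ᵀ.
c = 705/230 = 3.06522.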